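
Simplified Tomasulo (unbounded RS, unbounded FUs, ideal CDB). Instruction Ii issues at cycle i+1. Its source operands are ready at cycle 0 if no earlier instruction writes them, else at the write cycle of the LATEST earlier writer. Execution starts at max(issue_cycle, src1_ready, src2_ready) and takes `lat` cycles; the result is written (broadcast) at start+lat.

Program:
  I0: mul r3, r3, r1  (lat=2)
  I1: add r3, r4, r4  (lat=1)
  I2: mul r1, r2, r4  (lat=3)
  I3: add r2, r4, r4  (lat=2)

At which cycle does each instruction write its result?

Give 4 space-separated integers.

I0 mul r3: issue@1 deps=(None,None) exec_start@1 write@3
I1 add r3: issue@2 deps=(None,None) exec_start@2 write@3
I2 mul r1: issue@3 deps=(None,None) exec_start@3 write@6
I3 add r2: issue@4 deps=(None,None) exec_start@4 write@6

Answer: 3 3 6 6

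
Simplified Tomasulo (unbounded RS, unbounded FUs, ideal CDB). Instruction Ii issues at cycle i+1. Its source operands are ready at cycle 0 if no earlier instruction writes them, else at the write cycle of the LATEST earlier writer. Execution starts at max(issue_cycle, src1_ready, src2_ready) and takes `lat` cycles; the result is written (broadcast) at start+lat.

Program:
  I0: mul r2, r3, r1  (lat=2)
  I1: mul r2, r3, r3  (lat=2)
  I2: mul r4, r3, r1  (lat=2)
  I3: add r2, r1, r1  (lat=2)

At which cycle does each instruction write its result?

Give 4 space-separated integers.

I0 mul r2: issue@1 deps=(None,None) exec_start@1 write@3
I1 mul r2: issue@2 deps=(None,None) exec_start@2 write@4
I2 mul r4: issue@3 deps=(None,None) exec_start@3 write@5
I3 add r2: issue@4 deps=(None,None) exec_start@4 write@6

Answer: 3 4 5 6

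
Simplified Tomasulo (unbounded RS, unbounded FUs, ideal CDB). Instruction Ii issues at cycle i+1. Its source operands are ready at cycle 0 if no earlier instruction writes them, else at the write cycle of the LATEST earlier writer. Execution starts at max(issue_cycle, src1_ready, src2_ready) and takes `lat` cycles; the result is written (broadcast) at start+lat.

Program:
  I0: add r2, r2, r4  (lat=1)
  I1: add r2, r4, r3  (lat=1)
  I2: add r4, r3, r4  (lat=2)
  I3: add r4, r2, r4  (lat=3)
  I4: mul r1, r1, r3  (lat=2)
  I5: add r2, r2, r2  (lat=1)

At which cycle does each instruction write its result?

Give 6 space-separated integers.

Answer: 2 3 5 8 7 7

Derivation:
I0 add r2: issue@1 deps=(None,None) exec_start@1 write@2
I1 add r2: issue@2 deps=(None,None) exec_start@2 write@3
I2 add r4: issue@3 deps=(None,None) exec_start@3 write@5
I3 add r4: issue@4 deps=(1,2) exec_start@5 write@8
I4 mul r1: issue@5 deps=(None,None) exec_start@5 write@7
I5 add r2: issue@6 deps=(1,1) exec_start@6 write@7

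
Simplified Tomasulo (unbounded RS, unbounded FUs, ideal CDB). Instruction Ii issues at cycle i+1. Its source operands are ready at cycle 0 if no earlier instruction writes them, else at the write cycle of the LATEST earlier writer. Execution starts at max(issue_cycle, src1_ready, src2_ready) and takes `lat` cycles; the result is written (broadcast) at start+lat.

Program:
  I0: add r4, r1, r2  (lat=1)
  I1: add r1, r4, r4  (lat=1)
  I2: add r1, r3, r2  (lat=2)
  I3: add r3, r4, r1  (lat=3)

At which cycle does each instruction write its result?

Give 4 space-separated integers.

Answer: 2 3 5 8

Derivation:
I0 add r4: issue@1 deps=(None,None) exec_start@1 write@2
I1 add r1: issue@2 deps=(0,0) exec_start@2 write@3
I2 add r1: issue@3 deps=(None,None) exec_start@3 write@5
I3 add r3: issue@4 deps=(0,2) exec_start@5 write@8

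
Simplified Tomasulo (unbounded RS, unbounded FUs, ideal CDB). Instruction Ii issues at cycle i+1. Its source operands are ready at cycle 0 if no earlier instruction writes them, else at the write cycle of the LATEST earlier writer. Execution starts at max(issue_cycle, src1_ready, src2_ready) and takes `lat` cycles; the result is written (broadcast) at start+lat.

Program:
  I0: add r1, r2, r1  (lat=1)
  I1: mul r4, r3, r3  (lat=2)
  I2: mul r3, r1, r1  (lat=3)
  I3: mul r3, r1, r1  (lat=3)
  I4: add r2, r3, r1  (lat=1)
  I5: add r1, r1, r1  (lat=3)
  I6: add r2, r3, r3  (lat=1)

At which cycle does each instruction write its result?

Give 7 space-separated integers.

I0 add r1: issue@1 deps=(None,None) exec_start@1 write@2
I1 mul r4: issue@2 deps=(None,None) exec_start@2 write@4
I2 mul r3: issue@3 deps=(0,0) exec_start@3 write@6
I3 mul r3: issue@4 deps=(0,0) exec_start@4 write@7
I4 add r2: issue@5 deps=(3,0) exec_start@7 write@8
I5 add r1: issue@6 deps=(0,0) exec_start@6 write@9
I6 add r2: issue@7 deps=(3,3) exec_start@7 write@8

Answer: 2 4 6 7 8 9 8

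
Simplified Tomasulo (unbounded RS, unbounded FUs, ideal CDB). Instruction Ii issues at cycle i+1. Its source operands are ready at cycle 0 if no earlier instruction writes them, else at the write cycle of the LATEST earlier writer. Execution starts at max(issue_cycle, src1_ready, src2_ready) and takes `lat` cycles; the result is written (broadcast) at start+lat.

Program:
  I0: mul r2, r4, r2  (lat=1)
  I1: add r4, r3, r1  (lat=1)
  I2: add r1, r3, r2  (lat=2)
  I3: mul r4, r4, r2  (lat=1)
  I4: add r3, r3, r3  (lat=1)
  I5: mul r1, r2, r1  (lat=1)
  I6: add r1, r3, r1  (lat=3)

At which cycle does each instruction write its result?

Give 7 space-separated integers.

Answer: 2 3 5 5 6 7 10

Derivation:
I0 mul r2: issue@1 deps=(None,None) exec_start@1 write@2
I1 add r4: issue@2 deps=(None,None) exec_start@2 write@3
I2 add r1: issue@3 deps=(None,0) exec_start@3 write@5
I3 mul r4: issue@4 deps=(1,0) exec_start@4 write@5
I4 add r3: issue@5 deps=(None,None) exec_start@5 write@6
I5 mul r1: issue@6 deps=(0,2) exec_start@6 write@7
I6 add r1: issue@7 deps=(4,5) exec_start@7 write@10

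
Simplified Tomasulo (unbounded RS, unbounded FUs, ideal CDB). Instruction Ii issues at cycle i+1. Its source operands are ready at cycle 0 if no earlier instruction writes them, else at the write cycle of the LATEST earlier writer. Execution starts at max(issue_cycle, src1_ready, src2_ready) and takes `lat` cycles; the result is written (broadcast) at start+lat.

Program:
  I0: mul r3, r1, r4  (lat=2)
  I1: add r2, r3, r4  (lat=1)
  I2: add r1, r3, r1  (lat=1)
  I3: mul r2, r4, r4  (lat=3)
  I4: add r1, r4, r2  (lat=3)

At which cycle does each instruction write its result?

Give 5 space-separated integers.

Answer: 3 4 4 7 10

Derivation:
I0 mul r3: issue@1 deps=(None,None) exec_start@1 write@3
I1 add r2: issue@2 deps=(0,None) exec_start@3 write@4
I2 add r1: issue@3 deps=(0,None) exec_start@3 write@4
I3 mul r2: issue@4 deps=(None,None) exec_start@4 write@7
I4 add r1: issue@5 deps=(None,3) exec_start@7 write@10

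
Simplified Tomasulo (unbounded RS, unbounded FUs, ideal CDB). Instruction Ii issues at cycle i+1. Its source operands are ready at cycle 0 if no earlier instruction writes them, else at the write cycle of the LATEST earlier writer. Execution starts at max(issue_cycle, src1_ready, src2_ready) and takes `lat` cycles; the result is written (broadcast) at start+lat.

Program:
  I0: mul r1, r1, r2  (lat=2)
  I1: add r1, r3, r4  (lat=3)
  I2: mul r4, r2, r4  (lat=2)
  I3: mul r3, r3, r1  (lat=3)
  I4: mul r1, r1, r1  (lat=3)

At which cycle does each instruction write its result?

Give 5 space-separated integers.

I0 mul r1: issue@1 deps=(None,None) exec_start@1 write@3
I1 add r1: issue@2 deps=(None,None) exec_start@2 write@5
I2 mul r4: issue@3 deps=(None,None) exec_start@3 write@5
I3 mul r3: issue@4 deps=(None,1) exec_start@5 write@8
I4 mul r1: issue@5 deps=(1,1) exec_start@5 write@8

Answer: 3 5 5 8 8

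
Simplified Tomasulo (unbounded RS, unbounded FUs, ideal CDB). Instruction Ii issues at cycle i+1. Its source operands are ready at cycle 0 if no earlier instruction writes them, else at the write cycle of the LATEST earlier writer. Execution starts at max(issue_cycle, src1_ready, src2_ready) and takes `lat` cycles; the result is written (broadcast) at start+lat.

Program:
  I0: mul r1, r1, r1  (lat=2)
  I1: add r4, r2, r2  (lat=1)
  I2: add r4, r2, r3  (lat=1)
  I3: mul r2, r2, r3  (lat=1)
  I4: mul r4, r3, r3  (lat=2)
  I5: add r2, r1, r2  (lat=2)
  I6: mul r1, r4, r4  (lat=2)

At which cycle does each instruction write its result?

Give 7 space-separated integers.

I0 mul r1: issue@1 deps=(None,None) exec_start@1 write@3
I1 add r4: issue@2 deps=(None,None) exec_start@2 write@3
I2 add r4: issue@3 deps=(None,None) exec_start@3 write@4
I3 mul r2: issue@4 deps=(None,None) exec_start@4 write@5
I4 mul r4: issue@5 deps=(None,None) exec_start@5 write@7
I5 add r2: issue@6 deps=(0,3) exec_start@6 write@8
I6 mul r1: issue@7 deps=(4,4) exec_start@7 write@9

Answer: 3 3 4 5 7 8 9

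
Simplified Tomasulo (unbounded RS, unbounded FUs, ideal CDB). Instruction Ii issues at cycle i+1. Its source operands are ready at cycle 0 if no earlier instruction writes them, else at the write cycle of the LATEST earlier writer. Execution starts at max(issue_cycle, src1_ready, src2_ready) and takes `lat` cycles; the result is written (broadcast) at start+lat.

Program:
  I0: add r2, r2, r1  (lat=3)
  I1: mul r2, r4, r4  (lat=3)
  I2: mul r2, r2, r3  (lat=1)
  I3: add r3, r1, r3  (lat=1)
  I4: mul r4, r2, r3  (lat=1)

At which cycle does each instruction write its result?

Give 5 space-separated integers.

I0 add r2: issue@1 deps=(None,None) exec_start@1 write@4
I1 mul r2: issue@2 deps=(None,None) exec_start@2 write@5
I2 mul r2: issue@3 deps=(1,None) exec_start@5 write@6
I3 add r3: issue@4 deps=(None,None) exec_start@4 write@5
I4 mul r4: issue@5 deps=(2,3) exec_start@6 write@7

Answer: 4 5 6 5 7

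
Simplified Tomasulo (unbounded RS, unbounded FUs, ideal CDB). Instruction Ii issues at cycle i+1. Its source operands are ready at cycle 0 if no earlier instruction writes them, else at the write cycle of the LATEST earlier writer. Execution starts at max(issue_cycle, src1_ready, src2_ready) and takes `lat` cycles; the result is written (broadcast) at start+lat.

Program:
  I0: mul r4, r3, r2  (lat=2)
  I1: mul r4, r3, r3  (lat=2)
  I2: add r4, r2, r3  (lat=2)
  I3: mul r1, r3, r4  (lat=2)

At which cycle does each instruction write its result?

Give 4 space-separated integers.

I0 mul r4: issue@1 deps=(None,None) exec_start@1 write@3
I1 mul r4: issue@2 deps=(None,None) exec_start@2 write@4
I2 add r4: issue@3 deps=(None,None) exec_start@3 write@5
I3 mul r1: issue@4 deps=(None,2) exec_start@5 write@7

Answer: 3 4 5 7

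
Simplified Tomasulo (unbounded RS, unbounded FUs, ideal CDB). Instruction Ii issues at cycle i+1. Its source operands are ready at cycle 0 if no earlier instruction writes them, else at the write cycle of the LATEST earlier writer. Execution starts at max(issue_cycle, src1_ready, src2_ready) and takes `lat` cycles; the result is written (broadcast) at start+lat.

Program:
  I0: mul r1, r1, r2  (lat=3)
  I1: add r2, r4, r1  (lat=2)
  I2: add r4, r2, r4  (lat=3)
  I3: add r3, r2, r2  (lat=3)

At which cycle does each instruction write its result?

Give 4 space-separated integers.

I0 mul r1: issue@1 deps=(None,None) exec_start@1 write@4
I1 add r2: issue@2 deps=(None,0) exec_start@4 write@6
I2 add r4: issue@3 deps=(1,None) exec_start@6 write@9
I3 add r3: issue@4 deps=(1,1) exec_start@6 write@9

Answer: 4 6 9 9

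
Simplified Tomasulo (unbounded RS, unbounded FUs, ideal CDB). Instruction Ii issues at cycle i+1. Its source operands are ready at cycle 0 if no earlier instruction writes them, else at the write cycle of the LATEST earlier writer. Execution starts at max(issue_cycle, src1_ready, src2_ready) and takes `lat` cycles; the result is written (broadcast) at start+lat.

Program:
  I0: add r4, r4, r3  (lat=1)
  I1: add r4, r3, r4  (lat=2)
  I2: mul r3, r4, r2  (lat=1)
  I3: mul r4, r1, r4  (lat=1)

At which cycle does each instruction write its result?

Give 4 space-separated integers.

I0 add r4: issue@1 deps=(None,None) exec_start@1 write@2
I1 add r4: issue@2 deps=(None,0) exec_start@2 write@4
I2 mul r3: issue@3 deps=(1,None) exec_start@4 write@5
I3 mul r4: issue@4 deps=(None,1) exec_start@4 write@5

Answer: 2 4 5 5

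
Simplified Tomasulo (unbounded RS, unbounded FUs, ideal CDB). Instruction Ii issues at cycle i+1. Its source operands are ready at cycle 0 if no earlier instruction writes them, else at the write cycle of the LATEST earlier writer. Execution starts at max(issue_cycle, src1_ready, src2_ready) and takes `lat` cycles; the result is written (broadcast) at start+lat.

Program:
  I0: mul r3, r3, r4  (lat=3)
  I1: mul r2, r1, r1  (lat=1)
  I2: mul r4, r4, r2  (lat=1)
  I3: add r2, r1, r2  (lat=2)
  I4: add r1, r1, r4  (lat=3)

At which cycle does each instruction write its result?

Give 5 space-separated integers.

I0 mul r3: issue@1 deps=(None,None) exec_start@1 write@4
I1 mul r2: issue@2 deps=(None,None) exec_start@2 write@3
I2 mul r4: issue@3 deps=(None,1) exec_start@3 write@4
I3 add r2: issue@4 deps=(None,1) exec_start@4 write@6
I4 add r1: issue@5 deps=(None,2) exec_start@5 write@8

Answer: 4 3 4 6 8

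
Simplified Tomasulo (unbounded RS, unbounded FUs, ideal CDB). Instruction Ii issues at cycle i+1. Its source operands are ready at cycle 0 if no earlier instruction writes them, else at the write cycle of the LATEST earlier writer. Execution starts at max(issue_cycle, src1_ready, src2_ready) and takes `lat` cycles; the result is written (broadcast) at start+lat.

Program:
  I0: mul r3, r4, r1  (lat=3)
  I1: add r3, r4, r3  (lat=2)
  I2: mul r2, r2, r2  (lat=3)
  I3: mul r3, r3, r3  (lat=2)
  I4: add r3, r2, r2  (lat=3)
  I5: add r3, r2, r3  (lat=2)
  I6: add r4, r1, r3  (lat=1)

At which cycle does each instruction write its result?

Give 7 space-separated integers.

I0 mul r3: issue@1 deps=(None,None) exec_start@1 write@4
I1 add r3: issue@2 deps=(None,0) exec_start@4 write@6
I2 mul r2: issue@3 deps=(None,None) exec_start@3 write@6
I3 mul r3: issue@4 deps=(1,1) exec_start@6 write@8
I4 add r3: issue@5 deps=(2,2) exec_start@6 write@9
I5 add r3: issue@6 deps=(2,4) exec_start@9 write@11
I6 add r4: issue@7 deps=(None,5) exec_start@11 write@12

Answer: 4 6 6 8 9 11 12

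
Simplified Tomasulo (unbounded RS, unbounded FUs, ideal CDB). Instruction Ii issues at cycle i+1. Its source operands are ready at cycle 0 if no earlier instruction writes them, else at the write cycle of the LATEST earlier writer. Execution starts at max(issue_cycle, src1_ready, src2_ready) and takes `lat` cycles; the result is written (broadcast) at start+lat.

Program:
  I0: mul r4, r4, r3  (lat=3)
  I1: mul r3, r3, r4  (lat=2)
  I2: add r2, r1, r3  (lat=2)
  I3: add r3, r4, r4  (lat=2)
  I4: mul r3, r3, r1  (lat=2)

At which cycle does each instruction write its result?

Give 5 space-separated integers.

Answer: 4 6 8 6 8

Derivation:
I0 mul r4: issue@1 deps=(None,None) exec_start@1 write@4
I1 mul r3: issue@2 deps=(None,0) exec_start@4 write@6
I2 add r2: issue@3 deps=(None,1) exec_start@6 write@8
I3 add r3: issue@4 deps=(0,0) exec_start@4 write@6
I4 mul r3: issue@5 deps=(3,None) exec_start@6 write@8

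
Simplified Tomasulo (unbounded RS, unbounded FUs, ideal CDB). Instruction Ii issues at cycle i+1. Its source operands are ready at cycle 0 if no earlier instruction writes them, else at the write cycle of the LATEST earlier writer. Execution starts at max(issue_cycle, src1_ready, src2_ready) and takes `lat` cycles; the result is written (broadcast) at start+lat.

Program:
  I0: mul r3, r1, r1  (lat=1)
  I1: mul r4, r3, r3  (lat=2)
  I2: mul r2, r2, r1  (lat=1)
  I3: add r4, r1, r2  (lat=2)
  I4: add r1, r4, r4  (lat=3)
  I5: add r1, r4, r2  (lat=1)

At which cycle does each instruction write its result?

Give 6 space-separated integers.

I0 mul r3: issue@1 deps=(None,None) exec_start@1 write@2
I1 mul r4: issue@2 deps=(0,0) exec_start@2 write@4
I2 mul r2: issue@3 deps=(None,None) exec_start@3 write@4
I3 add r4: issue@4 deps=(None,2) exec_start@4 write@6
I4 add r1: issue@5 deps=(3,3) exec_start@6 write@9
I5 add r1: issue@6 deps=(3,2) exec_start@6 write@7

Answer: 2 4 4 6 9 7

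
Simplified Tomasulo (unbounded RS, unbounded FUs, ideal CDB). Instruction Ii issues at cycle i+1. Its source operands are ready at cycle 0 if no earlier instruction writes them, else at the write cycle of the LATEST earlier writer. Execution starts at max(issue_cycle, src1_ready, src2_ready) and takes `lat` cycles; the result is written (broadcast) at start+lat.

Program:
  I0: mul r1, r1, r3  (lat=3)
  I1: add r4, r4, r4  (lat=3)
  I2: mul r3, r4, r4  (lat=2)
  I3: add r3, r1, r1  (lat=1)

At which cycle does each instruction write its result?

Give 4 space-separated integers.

I0 mul r1: issue@1 deps=(None,None) exec_start@1 write@4
I1 add r4: issue@2 deps=(None,None) exec_start@2 write@5
I2 mul r3: issue@3 deps=(1,1) exec_start@5 write@7
I3 add r3: issue@4 deps=(0,0) exec_start@4 write@5

Answer: 4 5 7 5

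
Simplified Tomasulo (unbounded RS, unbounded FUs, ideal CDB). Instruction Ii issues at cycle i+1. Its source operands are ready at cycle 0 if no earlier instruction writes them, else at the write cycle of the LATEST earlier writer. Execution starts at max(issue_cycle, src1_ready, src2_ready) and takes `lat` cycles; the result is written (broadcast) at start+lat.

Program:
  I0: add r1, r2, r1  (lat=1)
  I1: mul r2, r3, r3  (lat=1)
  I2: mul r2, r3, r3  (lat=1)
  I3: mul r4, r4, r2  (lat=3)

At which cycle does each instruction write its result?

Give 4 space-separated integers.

Answer: 2 3 4 7

Derivation:
I0 add r1: issue@1 deps=(None,None) exec_start@1 write@2
I1 mul r2: issue@2 deps=(None,None) exec_start@2 write@3
I2 mul r2: issue@3 deps=(None,None) exec_start@3 write@4
I3 mul r4: issue@4 deps=(None,2) exec_start@4 write@7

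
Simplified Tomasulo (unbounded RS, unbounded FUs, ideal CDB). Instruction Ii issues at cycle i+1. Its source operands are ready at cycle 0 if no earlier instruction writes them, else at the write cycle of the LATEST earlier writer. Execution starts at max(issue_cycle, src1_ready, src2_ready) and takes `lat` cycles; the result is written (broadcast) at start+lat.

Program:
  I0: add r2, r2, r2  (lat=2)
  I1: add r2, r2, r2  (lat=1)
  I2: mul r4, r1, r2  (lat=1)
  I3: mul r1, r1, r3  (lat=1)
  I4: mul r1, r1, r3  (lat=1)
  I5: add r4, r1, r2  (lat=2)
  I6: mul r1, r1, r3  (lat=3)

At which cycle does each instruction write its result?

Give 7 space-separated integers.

Answer: 3 4 5 5 6 8 10

Derivation:
I0 add r2: issue@1 deps=(None,None) exec_start@1 write@3
I1 add r2: issue@2 deps=(0,0) exec_start@3 write@4
I2 mul r4: issue@3 deps=(None,1) exec_start@4 write@5
I3 mul r1: issue@4 deps=(None,None) exec_start@4 write@5
I4 mul r1: issue@5 deps=(3,None) exec_start@5 write@6
I5 add r4: issue@6 deps=(4,1) exec_start@6 write@8
I6 mul r1: issue@7 deps=(4,None) exec_start@7 write@10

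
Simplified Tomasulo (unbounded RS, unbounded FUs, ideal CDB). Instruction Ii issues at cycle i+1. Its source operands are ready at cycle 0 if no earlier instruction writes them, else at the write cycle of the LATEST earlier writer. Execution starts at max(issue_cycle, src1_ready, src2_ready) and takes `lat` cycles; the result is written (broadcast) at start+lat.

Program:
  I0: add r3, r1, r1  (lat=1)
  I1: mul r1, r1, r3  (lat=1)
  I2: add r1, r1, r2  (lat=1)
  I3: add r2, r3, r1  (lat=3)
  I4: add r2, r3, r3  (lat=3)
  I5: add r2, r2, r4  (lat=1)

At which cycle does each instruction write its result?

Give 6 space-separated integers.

I0 add r3: issue@1 deps=(None,None) exec_start@1 write@2
I1 mul r1: issue@2 deps=(None,0) exec_start@2 write@3
I2 add r1: issue@3 deps=(1,None) exec_start@3 write@4
I3 add r2: issue@4 deps=(0,2) exec_start@4 write@7
I4 add r2: issue@5 deps=(0,0) exec_start@5 write@8
I5 add r2: issue@6 deps=(4,None) exec_start@8 write@9

Answer: 2 3 4 7 8 9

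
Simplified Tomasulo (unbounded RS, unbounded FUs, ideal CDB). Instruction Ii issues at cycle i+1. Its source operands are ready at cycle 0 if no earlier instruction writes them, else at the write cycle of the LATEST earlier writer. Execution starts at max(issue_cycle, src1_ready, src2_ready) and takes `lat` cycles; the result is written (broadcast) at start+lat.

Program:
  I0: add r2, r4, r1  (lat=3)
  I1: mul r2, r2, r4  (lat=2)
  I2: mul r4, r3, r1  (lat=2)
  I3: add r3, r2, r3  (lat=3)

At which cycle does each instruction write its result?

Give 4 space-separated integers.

Answer: 4 6 5 9

Derivation:
I0 add r2: issue@1 deps=(None,None) exec_start@1 write@4
I1 mul r2: issue@2 deps=(0,None) exec_start@4 write@6
I2 mul r4: issue@3 deps=(None,None) exec_start@3 write@5
I3 add r3: issue@4 deps=(1,None) exec_start@6 write@9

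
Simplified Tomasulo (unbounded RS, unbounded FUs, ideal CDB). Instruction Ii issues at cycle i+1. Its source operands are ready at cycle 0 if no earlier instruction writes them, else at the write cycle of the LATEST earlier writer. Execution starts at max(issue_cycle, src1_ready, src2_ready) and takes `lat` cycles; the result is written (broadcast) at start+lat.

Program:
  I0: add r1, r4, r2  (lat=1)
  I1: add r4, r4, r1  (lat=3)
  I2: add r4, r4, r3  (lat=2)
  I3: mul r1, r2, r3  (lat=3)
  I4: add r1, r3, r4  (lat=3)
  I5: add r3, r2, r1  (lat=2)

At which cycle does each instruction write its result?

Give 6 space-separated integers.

Answer: 2 5 7 7 10 12

Derivation:
I0 add r1: issue@1 deps=(None,None) exec_start@1 write@2
I1 add r4: issue@2 deps=(None,0) exec_start@2 write@5
I2 add r4: issue@3 deps=(1,None) exec_start@5 write@7
I3 mul r1: issue@4 deps=(None,None) exec_start@4 write@7
I4 add r1: issue@5 deps=(None,2) exec_start@7 write@10
I5 add r3: issue@6 deps=(None,4) exec_start@10 write@12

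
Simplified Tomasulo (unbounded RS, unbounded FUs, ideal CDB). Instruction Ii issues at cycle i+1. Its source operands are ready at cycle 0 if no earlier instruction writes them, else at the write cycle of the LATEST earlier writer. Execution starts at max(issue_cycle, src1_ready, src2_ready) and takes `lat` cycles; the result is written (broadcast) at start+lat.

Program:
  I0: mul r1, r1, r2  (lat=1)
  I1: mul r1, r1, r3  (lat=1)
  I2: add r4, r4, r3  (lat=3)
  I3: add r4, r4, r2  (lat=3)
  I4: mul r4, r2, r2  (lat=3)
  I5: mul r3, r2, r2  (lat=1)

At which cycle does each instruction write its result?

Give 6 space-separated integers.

Answer: 2 3 6 9 8 7

Derivation:
I0 mul r1: issue@1 deps=(None,None) exec_start@1 write@2
I1 mul r1: issue@2 deps=(0,None) exec_start@2 write@3
I2 add r4: issue@3 deps=(None,None) exec_start@3 write@6
I3 add r4: issue@4 deps=(2,None) exec_start@6 write@9
I4 mul r4: issue@5 deps=(None,None) exec_start@5 write@8
I5 mul r3: issue@6 deps=(None,None) exec_start@6 write@7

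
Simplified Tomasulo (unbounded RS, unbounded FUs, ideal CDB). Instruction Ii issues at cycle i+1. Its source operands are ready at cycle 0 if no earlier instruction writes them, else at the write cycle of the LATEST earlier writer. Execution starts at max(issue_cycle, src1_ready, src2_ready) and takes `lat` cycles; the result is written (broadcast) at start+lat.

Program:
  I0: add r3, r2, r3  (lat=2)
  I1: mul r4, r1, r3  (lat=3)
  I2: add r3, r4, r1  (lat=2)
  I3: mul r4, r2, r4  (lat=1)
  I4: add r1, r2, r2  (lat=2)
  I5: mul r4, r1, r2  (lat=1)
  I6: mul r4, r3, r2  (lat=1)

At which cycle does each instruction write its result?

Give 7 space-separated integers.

I0 add r3: issue@1 deps=(None,None) exec_start@1 write@3
I1 mul r4: issue@2 deps=(None,0) exec_start@3 write@6
I2 add r3: issue@3 deps=(1,None) exec_start@6 write@8
I3 mul r4: issue@4 deps=(None,1) exec_start@6 write@7
I4 add r1: issue@5 deps=(None,None) exec_start@5 write@7
I5 mul r4: issue@6 deps=(4,None) exec_start@7 write@8
I6 mul r4: issue@7 deps=(2,None) exec_start@8 write@9

Answer: 3 6 8 7 7 8 9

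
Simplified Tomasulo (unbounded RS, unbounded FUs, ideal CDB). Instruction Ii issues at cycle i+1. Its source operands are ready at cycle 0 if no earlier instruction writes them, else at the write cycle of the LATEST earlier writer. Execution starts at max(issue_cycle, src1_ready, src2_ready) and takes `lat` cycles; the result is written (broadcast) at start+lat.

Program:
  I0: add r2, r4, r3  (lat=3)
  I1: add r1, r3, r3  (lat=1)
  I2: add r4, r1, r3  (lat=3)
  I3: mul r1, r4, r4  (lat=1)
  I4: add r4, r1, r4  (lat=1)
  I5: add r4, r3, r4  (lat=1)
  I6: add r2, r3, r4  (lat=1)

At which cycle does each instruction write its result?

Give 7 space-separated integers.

Answer: 4 3 6 7 8 9 10

Derivation:
I0 add r2: issue@1 deps=(None,None) exec_start@1 write@4
I1 add r1: issue@2 deps=(None,None) exec_start@2 write@3
I2 add r4: issue@3 deps=(1,None) exec_start@3 write@6
I3 mul r1: issue@4 deps=(2,2) exec_start@6 write@7
I4 add r4: issue@5 deps=(3,2) exec_start@7 write@8
I5 add r4: issue@6 deps=(None,4) exec_start@8 write@9
I6 add r2: issue@7 deps=(None,5) exec_start@9 write@10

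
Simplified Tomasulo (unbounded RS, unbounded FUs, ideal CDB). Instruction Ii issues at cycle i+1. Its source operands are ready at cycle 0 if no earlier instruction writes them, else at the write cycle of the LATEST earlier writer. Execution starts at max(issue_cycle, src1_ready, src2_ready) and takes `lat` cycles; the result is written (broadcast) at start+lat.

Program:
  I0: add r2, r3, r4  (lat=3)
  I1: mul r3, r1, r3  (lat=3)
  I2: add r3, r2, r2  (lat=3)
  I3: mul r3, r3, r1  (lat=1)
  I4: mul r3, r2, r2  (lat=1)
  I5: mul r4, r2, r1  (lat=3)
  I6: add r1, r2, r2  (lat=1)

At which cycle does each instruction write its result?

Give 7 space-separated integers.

I0 add r2: issue@1 deps=(None,None) exec_start@1 write@4
I1 mul r3: issue@2 deps=(None,None) exec_start@2 write@5
I2 add r3: issue@3 deps=(0,0) exec_start@4 write@7
I3 mul r3: issue@4 deps=(2,None) exec_start@7 write@8
I4 mul r3: issue@5 deps=(0,0) exec_start@5 write@6
I5 mul r4: issue@6 deps=(0,None) exec_start@6 write@9
I6 add r1: issue@7 deps=(0,0) exec_start@7 write@8

Answer: 4 5 7 8 6 9 8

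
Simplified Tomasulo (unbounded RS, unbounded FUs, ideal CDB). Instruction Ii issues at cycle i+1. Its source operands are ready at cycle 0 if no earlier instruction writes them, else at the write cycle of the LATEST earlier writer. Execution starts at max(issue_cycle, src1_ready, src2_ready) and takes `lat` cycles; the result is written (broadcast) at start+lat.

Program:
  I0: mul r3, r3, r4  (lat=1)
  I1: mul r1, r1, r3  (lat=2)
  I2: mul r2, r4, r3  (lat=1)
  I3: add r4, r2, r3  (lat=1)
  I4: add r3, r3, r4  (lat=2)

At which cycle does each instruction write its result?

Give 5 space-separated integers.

I0 mul r3: issue@1 deps=(None,None) exec_start@1 write@2
I1 mul r1: issue@2 deps=(None,0) exec_start@2 write@4
I2 mul r2: issue@3 deps=(None,0) exec_start@3 write@4
I3 add r4: issue@4 deps=(2,0) exec_start@4 write@5
I4 add r3: issue@5 deps=(0,3) exec_start@5 write@7

Answer: 2 4 4 5 7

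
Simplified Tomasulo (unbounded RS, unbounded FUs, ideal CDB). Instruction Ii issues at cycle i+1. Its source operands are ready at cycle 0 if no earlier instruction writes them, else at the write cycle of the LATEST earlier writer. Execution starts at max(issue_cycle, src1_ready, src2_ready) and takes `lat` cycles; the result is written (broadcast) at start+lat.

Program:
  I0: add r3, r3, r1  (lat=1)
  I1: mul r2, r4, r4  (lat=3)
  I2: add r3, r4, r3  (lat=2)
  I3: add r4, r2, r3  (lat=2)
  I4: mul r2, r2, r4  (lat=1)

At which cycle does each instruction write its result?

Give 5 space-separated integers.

I0 add r3: issue@1 deps=(None,None) exec_start@1 write@2
I1 mul r2: issue@2 deps=(None,None) exec_start@2 write@5
I2 add r3: issue@3 deps=(None,0) exec_start@3 write@5
I3 add r4: issue@4 deps=(1,2) exec_start@5 write@7
I4 mul r2: issue@5 deps=(1,3) exec_start@7 write@8

Answer: 2 5 5 7 8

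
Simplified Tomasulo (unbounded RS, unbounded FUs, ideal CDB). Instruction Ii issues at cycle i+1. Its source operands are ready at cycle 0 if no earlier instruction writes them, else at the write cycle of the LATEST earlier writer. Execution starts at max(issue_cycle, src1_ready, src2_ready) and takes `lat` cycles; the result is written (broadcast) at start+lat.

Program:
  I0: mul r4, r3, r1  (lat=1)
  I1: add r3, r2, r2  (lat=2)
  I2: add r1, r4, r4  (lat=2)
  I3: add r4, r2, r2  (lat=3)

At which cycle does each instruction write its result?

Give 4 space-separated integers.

Answer: 2 4 5 7

Derivation:
I0 mul r4: issue@1 deps=(None,None) exec_start@1 write@2
I1 add r3: issue@2 deps=(None,None) exec_start@2 write@4
I2 add r1: issue@3 deps=(0,0) exec_start@3 write@5
I3 add r4: issue@4 deps=(None,None) exec_start@4 write@7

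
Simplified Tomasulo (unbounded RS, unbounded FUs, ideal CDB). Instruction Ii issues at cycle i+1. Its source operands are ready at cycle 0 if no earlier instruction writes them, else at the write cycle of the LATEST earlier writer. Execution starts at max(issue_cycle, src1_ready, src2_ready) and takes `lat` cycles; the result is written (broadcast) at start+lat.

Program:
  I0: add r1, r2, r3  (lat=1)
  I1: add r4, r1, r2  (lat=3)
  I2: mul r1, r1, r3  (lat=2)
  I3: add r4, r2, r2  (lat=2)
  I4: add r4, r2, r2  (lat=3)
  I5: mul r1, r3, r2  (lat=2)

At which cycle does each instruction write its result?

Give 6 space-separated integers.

Answer: 2 5 5 6 8 8

Derivation:
I0 add r1: issue@1 deps=(None,None) exec_start@1 write@2
I1 add r4: issue@2 deps=(0,None) exec_start@2 write@5
I2 mul r1: issue@3 deps=(0,None) exec_start@3 write@5
I3 add r4: issue@4 deps=(None,None) exec_start@4 write@6
I4 add r4: issue@5 deps=(None,None) exec_start@5 write@8
I5 mul r1: issue@6 deps=(None,None) exec_start@6 write@8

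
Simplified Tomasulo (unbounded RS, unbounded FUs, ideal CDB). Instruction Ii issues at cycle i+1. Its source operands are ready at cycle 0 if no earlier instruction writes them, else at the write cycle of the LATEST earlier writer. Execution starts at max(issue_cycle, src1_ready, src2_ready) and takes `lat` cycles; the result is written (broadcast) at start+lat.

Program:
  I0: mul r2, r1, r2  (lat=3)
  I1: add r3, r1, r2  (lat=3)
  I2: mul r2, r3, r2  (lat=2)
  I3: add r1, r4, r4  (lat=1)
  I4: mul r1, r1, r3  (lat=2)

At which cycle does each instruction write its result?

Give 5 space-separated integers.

Answer: 4 7 9 5 9

Derivation:
I0 mul r2: issue@1 deps=(None,None) exec_start@1 write@4
I1 add r3: issue@2 deps=(None,0) exec_start@4 write@7
I2 mul r2: issue@3 deps=(1,0) exec_start@7 write@9
I3 add r1: issue@4 deps=(None,None) exec_start@4 write@5
I4 mul r1: issue@5 deps=(3,1) exec_start@7 write@9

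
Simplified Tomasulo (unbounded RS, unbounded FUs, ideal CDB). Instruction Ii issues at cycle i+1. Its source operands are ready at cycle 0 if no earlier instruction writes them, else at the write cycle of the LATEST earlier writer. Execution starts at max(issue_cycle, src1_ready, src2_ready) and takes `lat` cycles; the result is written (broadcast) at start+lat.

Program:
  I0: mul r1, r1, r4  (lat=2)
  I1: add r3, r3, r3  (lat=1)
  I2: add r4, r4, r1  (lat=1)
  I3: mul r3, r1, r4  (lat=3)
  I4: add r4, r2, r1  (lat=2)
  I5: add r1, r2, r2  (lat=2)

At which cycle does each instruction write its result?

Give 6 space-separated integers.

Answer: 3 3 4 7 7 8

Derivation:
I0 mul r1: issue@1 deps=(None,None) exec_start@1 write@3
I1 add r3: issue@2 deps=(None,None) exec_start@2 write@3
I2 add r4: issue@3 deps=(None,0) exec_start@3 write@4
I3 mul r3: issue@4 deps=(0,2) exec_start@4 write@7
I4 add r4: issue@5 deps=(None,0) exec_start@5 write@7
I5 add r1: issue@6 deps=(None,None) exec_start@6 write@8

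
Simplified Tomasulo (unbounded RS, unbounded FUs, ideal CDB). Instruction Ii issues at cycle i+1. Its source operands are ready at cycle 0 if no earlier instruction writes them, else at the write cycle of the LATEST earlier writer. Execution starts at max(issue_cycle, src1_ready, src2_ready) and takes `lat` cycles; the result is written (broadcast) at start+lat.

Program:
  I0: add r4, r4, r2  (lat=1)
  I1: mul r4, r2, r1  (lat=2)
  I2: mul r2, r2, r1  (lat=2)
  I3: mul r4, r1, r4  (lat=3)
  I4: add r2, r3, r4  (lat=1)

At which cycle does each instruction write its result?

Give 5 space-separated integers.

I0 add r4: issue@1 deps=(None,None) exec_start@1 write@2
I1 mul r4: issue@2 deps=(None,None) exec_start@2 write@4
I2 mul r2: issue@3 deps=(None,None) exec_start@3 write@5
I3 mul r4: issue@4 deps=(None,1) exec_start@4 write@7
I4 add r2: issue@5 deps=(None,3) exec_start@7 write@8

Answer: 2 4 5 7 8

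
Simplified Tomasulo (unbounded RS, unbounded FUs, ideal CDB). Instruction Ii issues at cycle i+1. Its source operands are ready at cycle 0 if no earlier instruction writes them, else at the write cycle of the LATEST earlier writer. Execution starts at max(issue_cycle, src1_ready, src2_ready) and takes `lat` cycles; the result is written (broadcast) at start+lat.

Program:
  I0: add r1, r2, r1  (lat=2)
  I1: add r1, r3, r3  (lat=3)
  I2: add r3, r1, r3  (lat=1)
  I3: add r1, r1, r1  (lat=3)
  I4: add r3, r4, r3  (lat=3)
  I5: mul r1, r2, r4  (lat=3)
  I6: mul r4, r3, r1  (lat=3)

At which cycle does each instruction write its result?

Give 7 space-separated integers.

I0 add r1: issue@1 deps=(None,None) exec_start@1 write@3
I1 add r1: issue@2 deps=(None,None) exec_start@2 write@5
I2 add r3: issue@3 deps=(1,None) exec_start@5 write@6
I3 add r1: issue@4 deps=(1,1) exec_start@5 write@8
I4 add r3: issue@5 deps=(None,2) exec_start@6 write@9
I5 mul r1: issue@6 deps=(None,None) exec_start@6 write@9
I6 mul r4: issue@7 deps=(4,5) exec_start@9 write@12

Answer: 3 5 6 8 9 9 12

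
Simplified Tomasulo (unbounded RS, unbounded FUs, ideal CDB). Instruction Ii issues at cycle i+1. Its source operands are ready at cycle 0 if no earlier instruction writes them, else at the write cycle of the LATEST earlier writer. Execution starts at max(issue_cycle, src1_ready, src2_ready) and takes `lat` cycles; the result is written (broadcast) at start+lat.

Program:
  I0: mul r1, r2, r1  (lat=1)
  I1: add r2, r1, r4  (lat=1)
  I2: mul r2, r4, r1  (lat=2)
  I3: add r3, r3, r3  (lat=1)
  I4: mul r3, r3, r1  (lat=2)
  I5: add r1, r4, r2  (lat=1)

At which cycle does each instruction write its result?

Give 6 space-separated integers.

I0 mul r1: issue@1 deps=(None,None) exec_start@1 write@2
I1 add r2: issue@2 deps=(0,None) exec_start@2 write@3
I2 mul r2: issue@3 deps=(None,0) exec_start@3 write@5
I3 add r3: issue@4 deps=(None,None) exec_start@4 write@5
I4 mul r3: issue@5 deps=(3,0) exec_start@5 write@7
I5 add r1: issue@6 deps=(None,2) exec_start@6 write@7

Answer: 2 3 5 5 7 7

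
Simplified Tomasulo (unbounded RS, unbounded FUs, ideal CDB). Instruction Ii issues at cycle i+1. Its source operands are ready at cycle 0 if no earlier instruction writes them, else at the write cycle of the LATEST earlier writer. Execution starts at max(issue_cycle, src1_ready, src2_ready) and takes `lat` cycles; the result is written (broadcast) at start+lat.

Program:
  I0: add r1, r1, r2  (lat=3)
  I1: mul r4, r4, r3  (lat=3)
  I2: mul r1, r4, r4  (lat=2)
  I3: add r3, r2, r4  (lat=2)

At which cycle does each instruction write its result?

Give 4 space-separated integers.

I0 add r1: issue@1 deps=(None,None) exec_start@1 write@4
I1 mul r4: issue@2 deps=(None,None) exec_start@2 write@5
I2 mul r1: issue@3 deps=(1,1) exec_start@5 write@7
I3 add r3: issue@4 deps=(None,1) exec_start@5 write@7

Answer: 4 5 7 7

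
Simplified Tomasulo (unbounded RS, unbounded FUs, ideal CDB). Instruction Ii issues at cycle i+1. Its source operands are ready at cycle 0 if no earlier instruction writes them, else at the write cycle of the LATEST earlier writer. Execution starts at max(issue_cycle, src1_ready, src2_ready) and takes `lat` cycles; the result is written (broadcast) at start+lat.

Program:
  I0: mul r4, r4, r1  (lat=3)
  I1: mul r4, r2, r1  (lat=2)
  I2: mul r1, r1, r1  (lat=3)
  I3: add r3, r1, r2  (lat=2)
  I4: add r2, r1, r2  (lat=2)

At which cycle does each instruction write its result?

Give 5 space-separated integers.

I0 mul r4: issue@1 deps=(None,None) exec_start@1 write@4
I1 mul r4: issue@2 deps=(None,None) exec_start@2 write@4
I2 mul r1: issue@3 deps=(None,None) exec_start@3 write@6
I3 add r3: issue@4 deps=(2,None) exec_start@6 write@8
I4 add r2: issue@5 deps=(2,None) exec_start@6 write@8

Answer: 4 4 6 8 8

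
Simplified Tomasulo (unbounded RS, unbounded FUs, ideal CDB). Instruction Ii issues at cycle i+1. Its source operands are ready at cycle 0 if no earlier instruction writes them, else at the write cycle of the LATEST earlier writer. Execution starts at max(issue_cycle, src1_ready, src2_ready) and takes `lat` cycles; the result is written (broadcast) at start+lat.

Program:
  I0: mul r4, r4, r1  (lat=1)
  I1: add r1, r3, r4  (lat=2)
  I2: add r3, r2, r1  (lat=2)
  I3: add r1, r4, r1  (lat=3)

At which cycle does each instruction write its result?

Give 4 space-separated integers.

I0 mul r4: issue@1 deps=(None,None) exec_start@1 write@2
I1 add r1: issue@2 deps=(None,0) exec_start@2 write@4
I2 add r3: issue@3 deps=(None,1) exec_start@4 write@6
I3 add r1: issue@4 deps=(0,1) exec_start@4 write@7

Answer: 2 4 6 7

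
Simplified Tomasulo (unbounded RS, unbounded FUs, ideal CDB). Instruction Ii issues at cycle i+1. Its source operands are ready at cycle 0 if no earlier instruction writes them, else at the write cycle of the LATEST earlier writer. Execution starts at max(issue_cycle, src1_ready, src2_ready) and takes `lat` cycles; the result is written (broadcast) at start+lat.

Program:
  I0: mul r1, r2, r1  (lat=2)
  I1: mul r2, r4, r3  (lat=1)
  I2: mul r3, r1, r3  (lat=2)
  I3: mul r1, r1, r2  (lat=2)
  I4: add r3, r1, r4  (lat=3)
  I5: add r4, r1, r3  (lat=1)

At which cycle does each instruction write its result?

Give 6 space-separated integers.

Answer: 3 3 5 6 9 10

Derivation:
I0 mul r1: issue@1 deps=(None,None) exec_start@1 write@3
I1 mul r2: issue@2 deps=(None,None) exec_start@2 write@3
I2 mul r3: issue@3 deps=(0,None) exec_start@3 write@5
I3 mul r1: issue@4 deps=(0,1) exec_start@4 write@6
I4 add r3: issue@5 deps=(3,None) exec_start@6 write@9
I5 add r4: issue@6 deps=(3,4) exec_start@9 write@10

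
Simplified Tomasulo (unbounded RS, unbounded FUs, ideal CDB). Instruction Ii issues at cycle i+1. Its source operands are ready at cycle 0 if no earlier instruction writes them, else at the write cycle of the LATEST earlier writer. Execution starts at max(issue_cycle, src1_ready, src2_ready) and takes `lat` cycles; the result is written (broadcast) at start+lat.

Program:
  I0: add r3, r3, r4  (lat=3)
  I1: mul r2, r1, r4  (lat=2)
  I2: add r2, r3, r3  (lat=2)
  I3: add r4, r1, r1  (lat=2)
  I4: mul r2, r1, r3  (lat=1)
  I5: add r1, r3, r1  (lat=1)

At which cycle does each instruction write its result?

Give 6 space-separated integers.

I0 add r3: issue@1 deps=(None,None) exec_start@1 write@4
I1 mul r2: issue@2 deps=(None,None) exec_start@2 write@4
I2 add r2: issue@3 deps=(0,0) exec_start@4 write@6
I3 add r4: issue@4 deps=(None,None) exec_start@4 write@6
I4 mul r2: issue@5 deps=(None,0) exec_start@5 write@6
I5 add r1: issue@6 deps=(0,None) exec_start@6 write@7

Answer: 4 4 6 6 6 7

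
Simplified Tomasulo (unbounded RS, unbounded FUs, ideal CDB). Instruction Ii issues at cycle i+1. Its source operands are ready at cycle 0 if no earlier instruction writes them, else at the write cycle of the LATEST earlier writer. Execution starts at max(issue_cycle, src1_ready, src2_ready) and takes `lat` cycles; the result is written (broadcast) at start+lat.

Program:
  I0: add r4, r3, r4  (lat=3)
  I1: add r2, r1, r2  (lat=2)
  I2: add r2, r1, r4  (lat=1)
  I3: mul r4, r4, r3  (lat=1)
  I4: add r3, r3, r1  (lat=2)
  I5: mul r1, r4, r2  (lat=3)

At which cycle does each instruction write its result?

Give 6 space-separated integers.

I0 add r4: issue@1 deps=(None,None) exec_start@1 write@4
I1 add r2: issue@2 deps=(None,None) exec_start@2 write@4
I2 add r2: issue@3 deps=(None,0) exec_start@4 write@5
I3 mul r4: issue@4 deps=(0,None) exec_start@4 write@5
I4 add r3: issue@5 deps=(None,None) exec_start@5 write@7
I5 mul r1: issue@6 deps=(3,2) exec_start@6 write@9

Answer: 4 4 5 5 7 9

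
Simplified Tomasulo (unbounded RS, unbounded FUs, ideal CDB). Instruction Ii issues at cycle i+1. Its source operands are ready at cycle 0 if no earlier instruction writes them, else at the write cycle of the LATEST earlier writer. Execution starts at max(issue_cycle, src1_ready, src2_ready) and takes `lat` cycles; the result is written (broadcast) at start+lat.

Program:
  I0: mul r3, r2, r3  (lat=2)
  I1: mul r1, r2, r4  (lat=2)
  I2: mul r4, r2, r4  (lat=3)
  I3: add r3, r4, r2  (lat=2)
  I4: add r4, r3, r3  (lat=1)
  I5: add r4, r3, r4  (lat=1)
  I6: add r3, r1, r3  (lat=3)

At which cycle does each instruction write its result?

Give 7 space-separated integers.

Answer: 3 4 6 8 9 10 11

Derivation:
I0 mul r3: issue@1 deps=(None,None) exec_start@1 write@3
I1 mul r1: issue@2 deps=(None,None) exec_start@2 write@4
I2 mul r4: issue@3 deps=(None,None) exec_start@3 write@6
I3 add r3: issue@4 deps=(2,None) exec_start@6 write@8
I4 add r4: issue@5 deps=(3,3) exec_start@8 write@9
I5 add r4: issue@6 deps=(3,4) exec_start@9 write@10
I6 add r3: issue@7 deps=(1,3) exec_start@8 write@11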